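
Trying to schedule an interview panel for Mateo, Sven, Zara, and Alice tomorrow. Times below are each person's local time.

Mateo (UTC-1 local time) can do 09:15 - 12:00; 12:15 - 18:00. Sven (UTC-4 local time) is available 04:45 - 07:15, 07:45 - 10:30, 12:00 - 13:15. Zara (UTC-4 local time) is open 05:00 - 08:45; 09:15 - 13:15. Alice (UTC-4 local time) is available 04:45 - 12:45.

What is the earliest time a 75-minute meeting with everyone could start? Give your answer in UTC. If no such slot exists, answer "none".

Mateo in UTC: 10:15-13:00, 13:15-19:00 (add 1h to convert from UTC-1).
Sven in UTC: 08:45-11:15, 11:45-14:30, 16:00-17:15 (add 4h to convert from UTC-4).
Zara in UTC: 09:00-12:45, 13:15-17:15 (add 4h to convert from UTC-4).
Alice in UTC: 08:45-16:45 (add 4h to convert from UTC-4).
Mateo ∩ Sven: 10:15-11:15, 11:45-13:00, 13:15-14:30, 16:00-17:15.
Mateo ∩ Sven ∩ Zara: 10:15-11:15, 11:45-12:45, 13:15-14:30, 16:00-17:15.
Mateo ∩ Sven ∩ Zara ∩ Alice: 10:15-11:15, 11:45-12:45, 13:15-14:30, 16:00-16:45.
The first common window of at least 75 minutes is 13:15-14:30, so the earliest start is 13:15.

13:15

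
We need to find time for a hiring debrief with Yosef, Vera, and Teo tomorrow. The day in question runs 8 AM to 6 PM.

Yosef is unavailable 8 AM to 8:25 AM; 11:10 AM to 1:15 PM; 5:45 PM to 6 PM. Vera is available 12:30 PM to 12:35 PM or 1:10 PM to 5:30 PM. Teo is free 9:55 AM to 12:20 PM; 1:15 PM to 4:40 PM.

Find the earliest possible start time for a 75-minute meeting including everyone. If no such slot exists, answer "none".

13:15

Yosef free: 08:25-11:10, 13:15-17:45 (invert busy blocks within the working day).
Vera free: 12:30-12:35, 13:10-17:30.
Teo free: 09:55-12:20, 13:15-16:40.
Yosef ∩ Vera: 13:15-17:30.
Yosef ∩ Vera ∩ Teo: 13:15-16:40.
Those are the intersection windows.
The first common window of at least 75 minutes is 13:15-16:40, so the earliest start is 13:15.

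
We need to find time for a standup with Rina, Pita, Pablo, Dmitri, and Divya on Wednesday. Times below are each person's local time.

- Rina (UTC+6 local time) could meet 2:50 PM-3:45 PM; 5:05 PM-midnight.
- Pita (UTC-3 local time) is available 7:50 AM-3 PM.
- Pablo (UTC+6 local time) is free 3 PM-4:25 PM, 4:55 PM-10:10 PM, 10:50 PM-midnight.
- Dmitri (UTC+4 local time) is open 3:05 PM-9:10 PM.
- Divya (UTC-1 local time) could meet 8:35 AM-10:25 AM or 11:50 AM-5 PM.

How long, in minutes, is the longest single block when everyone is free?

200

Rina in UTC: 08:50-09:45, 11:05-18:00 (subtract 6h to convert from UTC+6).
Pita in UTC: 10:50-18:00 (add 3h to convert from UTC-3).
Pablo in UTC: 09:00-10:25, 10:55-16:10, 16:50-18:00 (subtract 6h to convert from UTC+6).
Dmitri in UTC: 11:05-17:10 (subtract 4h to convert from UTC+4).
Divya in UTC: 09:35-11:25, 12:50-18:00 (add 1h to convert from UTC-1).
Rina ∩ Pita: 11:05-18:00.
Rina ∩ Pita ∩ Pablo: 11:05-16:10, 16:50-18:00.
Rina ∩ Pita ∩ Pablo ∩ Dmitri: 11:05-16:10, 16:50-17:10.
Rina ∩ Pita ∩ Pablo ∩ Dmitri ∩ Divya: 11:05-11:25, 12:50-16:10, 16:50-17:10.
The longest is 12:50-16:10 at 200 minutes.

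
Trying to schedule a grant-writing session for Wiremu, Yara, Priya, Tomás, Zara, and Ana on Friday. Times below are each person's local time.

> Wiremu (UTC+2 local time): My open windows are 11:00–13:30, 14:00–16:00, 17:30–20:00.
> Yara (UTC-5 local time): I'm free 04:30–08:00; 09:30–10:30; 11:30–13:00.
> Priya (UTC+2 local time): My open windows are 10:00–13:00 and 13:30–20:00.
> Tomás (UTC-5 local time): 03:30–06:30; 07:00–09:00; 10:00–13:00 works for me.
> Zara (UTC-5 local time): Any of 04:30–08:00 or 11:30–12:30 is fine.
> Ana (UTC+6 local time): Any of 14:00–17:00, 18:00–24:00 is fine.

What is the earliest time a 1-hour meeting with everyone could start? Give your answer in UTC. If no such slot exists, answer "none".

Wiremu in UTC: 09:00-11:30, 12:00-14:00, 15:30-18:00 (subtract 2h to convert from UTC+2).
Yara in UTC: 09:30-13:00, 14:30-15:30, 16:30-18:00 (add 5h to convert from UTC-5).
Priya in UTC: 08:00-11:00, 11:30-18:00 (subtract 2h to convert from UTC+2).
Tomás in UTC: 08:30-11:30, 12:00-14:00, 15:00-18:00 (add 5h to convert from UTC-5).
Zara in UTC: 09:30-13:00, 16:30-17:30 (add 5h to convert from UTC-5).
Ana in UTC: 08:00-11:00, 12:00-18:00 (subtract 6h to convert from UTC+6).
Wiremu ∩ Yara: 09:30-11:30, 12:00-13:00, 16:30-18:00.
Wiremu ∩ Yara ∩ Priya: 09:30-11:00, 12:00-13:00, 16:30-18:00.
Wiremu ∩ Yara ∩ Priya ∩ Tomás: 09:30-11:00, 12:00-13:00, 16:30-18:00.
Wiremu ∩ Yara ∩ Priya ∩ Tomás ∩ Zara: 09:30-11:00, 12:00-13:00, 16:30-17:30.
Wiremu ∩ Yara ∩ Priya ∩ Tomás ∩ Zara ∩ Ana: 09:30-11:00, 12:00-13:00, 16:30-17:30.
The first common window of at least 60 minutes is 09:30-11:00, so the earliest start is 09:30.

09:30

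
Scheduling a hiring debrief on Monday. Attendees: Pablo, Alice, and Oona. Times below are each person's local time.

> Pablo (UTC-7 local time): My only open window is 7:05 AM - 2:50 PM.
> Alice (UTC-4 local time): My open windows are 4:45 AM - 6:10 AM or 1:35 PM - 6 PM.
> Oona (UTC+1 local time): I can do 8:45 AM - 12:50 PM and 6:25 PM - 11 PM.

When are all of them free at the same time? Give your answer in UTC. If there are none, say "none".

Pablo in UTC: 14:05-21:50 (add 7h to convert from UTC-7).
Alice in UTC: 08:45-10:10, 17:35-22:00 (add 4h to convert from UTC-4).
Oona in UTC: 07:45-11:50, 17:25-22:00 (subtract 1h to convert from UTC+1).
Pablo ∩ Alice: 17:35-21:50.
Pablo ∩ Alice ∩ Oona: 17:35-21:50.
Those are the intersection windows.

17:35-21:50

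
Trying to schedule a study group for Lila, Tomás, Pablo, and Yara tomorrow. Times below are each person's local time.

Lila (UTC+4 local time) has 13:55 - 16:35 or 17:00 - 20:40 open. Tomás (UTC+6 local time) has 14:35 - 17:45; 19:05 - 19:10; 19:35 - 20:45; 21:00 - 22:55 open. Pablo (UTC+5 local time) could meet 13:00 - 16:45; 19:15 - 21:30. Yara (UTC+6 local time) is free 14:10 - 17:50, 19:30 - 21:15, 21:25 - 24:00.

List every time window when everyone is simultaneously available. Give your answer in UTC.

Lila in UTC: 09:55-12:35, 13:00-16:40 (subtract 4h to convert from UTC+4).
Tomás in UTC: 08:35-11:45, 13:05-13:10, 13:35-14:45, 15:00-16:55 (subtract 6h to convert from UTC+6).
Pablo in UTC: 08:00-11:45, 14:15-16:30 (subtract 5h to convert from UTC+5).
Yara in UTC: 08:10-11:50, 13:30-15:15, 15:25-18:00 (subtract 6h to convert from UTC+6).
Lila ∩ Tomás: 09:55-11:45, 13:05-13:10, 13:35-14:45, 15:00-16:40.
Lila ∩ Tomás ∩ Pablo: 09:55-11:45, 14:15-14:45, 15:00-16:30.
Lila ∩ Tomás ∩ Pablo ∩ Yara: 09:55-11:45, 14:15-14:45, 15:00-15:15, 15:25-16:30.
So the common availability across everyone is 09:55-11:45, 14:15-14:45, 15:00-15:15, 15:25-16:30.

09:55-11:45, 14:15-14:45, 15:00-15:15, 15:25-16:30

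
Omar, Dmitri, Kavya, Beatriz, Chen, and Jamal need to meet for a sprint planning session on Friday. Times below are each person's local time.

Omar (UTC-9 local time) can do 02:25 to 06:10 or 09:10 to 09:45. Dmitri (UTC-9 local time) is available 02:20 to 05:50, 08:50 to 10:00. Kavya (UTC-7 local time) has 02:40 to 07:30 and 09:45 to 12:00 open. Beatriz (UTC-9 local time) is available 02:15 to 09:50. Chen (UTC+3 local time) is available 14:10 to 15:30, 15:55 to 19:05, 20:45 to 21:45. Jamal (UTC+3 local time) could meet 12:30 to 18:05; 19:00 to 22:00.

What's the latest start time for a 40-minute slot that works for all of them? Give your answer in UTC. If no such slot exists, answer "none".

Omar in UTC: 11:25-15:10, 18:10-18:45 (add 9h to convert from UTC-9).
Dmitri in UTC: 11:20-14:50, 17:50-19:00 (add 9h to convert from UTC-9).
Kavya in UTC: 09:40-14:30, 16:45-19:00 (add 7h to convert from UTC-7).
Beatriz in UTC: 11:15-18:50 (add 9h to convert from UTC-9).
Chen in UTC: 11:10-12:30, 12:55-16:05, 17:45-18:45 (subtract 3h to convert from UTC+3).
Jamal in UTC: 09:30-15:05, 16:00-19:00 (subtract 3h to convert from UTC+3).
Omar ∩ Dmitri: 11:25-14:50, 18:10-18:45.
Omar ∩ Dmitri ∩ Kavya: 11:25-14:30, 18:10-18:45.
Omar ∩ Dmitri ∩ Kavya ∩ Beatriz: 11:25-14:30, 18:10-18:45.
Omar ∩ Dmitri ∩ Kavya ∩ Beatriz ∩ Chen: 11:25-12:30, 12:55-14:30, 18:10-18:45.
Omar ∩ Dmitri ∩ Kavya ∩ Beatriz ∩ Chen ∩ Jamal: 11:25-12:30, 12:55-14:30, 18:10-18:45.
The last common window of at least 40 minutes is 12:55-14:30; a 40-minute meeting can start as late as 13:50 and still end by 14:30.

13:50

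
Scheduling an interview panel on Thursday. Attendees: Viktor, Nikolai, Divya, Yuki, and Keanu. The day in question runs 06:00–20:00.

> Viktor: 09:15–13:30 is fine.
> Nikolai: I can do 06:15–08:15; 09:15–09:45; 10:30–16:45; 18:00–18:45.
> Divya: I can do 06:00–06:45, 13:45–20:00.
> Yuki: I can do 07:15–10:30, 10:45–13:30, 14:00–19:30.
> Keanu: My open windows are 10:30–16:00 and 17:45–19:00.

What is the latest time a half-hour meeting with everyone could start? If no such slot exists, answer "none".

none

Viktor ∩ Nikolai: 09:15-09:45, 10:30-13:30.
Viktor ∩ Nikolai ∩ Divya: ∅.
Viktor ∩ Nikolai ∩ Divya ∩ Yuki: ∅.
Viktor ∩ Nikolai ∩ Divya ∩ Yuki ∩ Keanu: ∅.
There is no time when everyone is free.
No common window is at least 30 minutes long.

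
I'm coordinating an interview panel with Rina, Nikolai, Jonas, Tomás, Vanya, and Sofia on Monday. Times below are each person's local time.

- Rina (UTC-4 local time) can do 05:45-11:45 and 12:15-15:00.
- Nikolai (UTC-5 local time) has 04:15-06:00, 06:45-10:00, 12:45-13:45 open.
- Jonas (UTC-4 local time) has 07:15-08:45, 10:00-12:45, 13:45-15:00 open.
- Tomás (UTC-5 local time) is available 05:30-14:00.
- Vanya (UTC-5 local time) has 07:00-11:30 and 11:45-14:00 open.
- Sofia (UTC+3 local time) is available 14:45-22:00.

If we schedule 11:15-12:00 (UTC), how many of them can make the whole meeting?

Rina in UTC: 09:45-15:45, 16:15-19:00 (add 4h to convert from UTC-4).
Nikolai in UTC: 09:15-11:00, 11:45-15:00, 17:45-18:45 (add 5h to convert from UTC-5).
Jonas in UTC: 11:15-12:45, 14:00-16:45, 17:45-19:00 (add 4h to convert from UTC-4).
Tomás in UTC: 10:30-19:00 (add 5h to convert from UTC-5).
Vanya in UTC: 12:00-16:30, 16:45-19:00 (add 5h to convert from UTC-5).
Sofia in UTC: 11:45-19:00 (subtract 3h to convert from UTC+3).
Rina, Jonas, and Tomás can make the full 11:15-12:00 slot — that's 3.

3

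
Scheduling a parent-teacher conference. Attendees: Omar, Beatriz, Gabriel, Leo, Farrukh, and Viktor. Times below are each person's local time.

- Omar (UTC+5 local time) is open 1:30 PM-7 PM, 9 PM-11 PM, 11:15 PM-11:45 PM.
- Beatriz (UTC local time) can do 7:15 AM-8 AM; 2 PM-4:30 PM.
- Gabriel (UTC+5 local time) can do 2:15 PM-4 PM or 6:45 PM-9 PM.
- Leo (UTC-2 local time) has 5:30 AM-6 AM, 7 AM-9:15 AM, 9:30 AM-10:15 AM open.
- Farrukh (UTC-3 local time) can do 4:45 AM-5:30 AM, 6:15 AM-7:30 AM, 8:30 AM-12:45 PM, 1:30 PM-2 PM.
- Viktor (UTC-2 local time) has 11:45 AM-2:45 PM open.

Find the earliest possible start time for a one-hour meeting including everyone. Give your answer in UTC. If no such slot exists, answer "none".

Omar in UTC: 08:30-14:00, 16:00-18:00, 18:15-18:45 (subtract 5h to convert from UTC+5).
Beatriz in UTC: 07:15-08:00, 14:00-16:30.
Gabriel in UTC: 09:15-11:00, 13:45-16:00 (subtract 5h to convert from UTC+5).
Leo in UTC: 07:30-08:00, 09:00-11:15, 11:30-12:15 (add 2h to convert from UTC-2).
Farrukh in UTC: 07:45-08:30, 09:15-10:30, 11:30-15:45, 16:30-17:00 (add 3h to convert from UTC-3).
Viktor in UTC: 13:45-16:45 (add 2h to convert from UTC-2).
Omar ∩ Beatriz: 16:00-16:30.
Omar ∩ Beatriz ∩ Gabriel: ∅.
Omar ∩ Beatriz ∩ Gabriel ∩ Leo: ∅.
Omar ∩ Beatriz ∩ Gabriel ∩ Leo ∩ Farrukh: ∅.
Omar ∩ Beatriz ∩ Gabriel ∩ Leo ∩ Farrukh ∩ Viktor: ∅.
There is no time when everyone is free.
No common window is at least 60 minutes long.

none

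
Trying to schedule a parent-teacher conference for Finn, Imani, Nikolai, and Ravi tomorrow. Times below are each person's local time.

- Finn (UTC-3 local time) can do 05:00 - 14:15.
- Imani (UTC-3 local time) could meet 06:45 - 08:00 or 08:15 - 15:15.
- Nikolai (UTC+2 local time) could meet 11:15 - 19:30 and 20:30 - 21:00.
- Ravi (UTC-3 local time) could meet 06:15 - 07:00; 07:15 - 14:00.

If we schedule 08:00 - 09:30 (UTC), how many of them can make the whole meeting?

Finn in UTC: 08:00-17:15 (add 3h to convert from UTC-3).
Imani in UTC: 09:45-11:00, 11:15-18:15 (add 3h to convert from UTC-3).
Nikolai in UTC: 09:15-17:30, 18:30-19:00 (subtract 2h to convert from UTC+2).
Ravi in UTC: 09:15-10:00, 10:15-17:00 (add 3h to convert from UTC-3).
Finn can make the full 08:00-09:30 slot — that's 1.

1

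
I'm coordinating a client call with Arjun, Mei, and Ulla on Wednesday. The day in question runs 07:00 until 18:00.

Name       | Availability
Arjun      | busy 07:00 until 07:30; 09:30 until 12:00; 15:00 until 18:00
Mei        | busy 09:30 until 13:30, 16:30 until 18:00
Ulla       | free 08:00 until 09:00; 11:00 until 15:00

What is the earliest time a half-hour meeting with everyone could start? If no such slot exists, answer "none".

Arjun free: 07:30-09:30, 12:00-15:00 (invert busy blocks within the working day).
Mei free: 07:00-09:30, 13:30-16:30 (invert busy blocks within the working day).
Ulla free: 08:00-09:00, 11:00-15:00.
Arjun ∩ Mei: 07:30-09:30, 13:30-15:00.
Arjun ∩ Mei ∩ Ulla: 08:00-09:00, 13:30-15:00.
So the common availability across everyone is 08:00-09:00, 13:30-15:00.
The first common window of at least 30 minutes is 08:00-09:00, so the earliest start is 08:00.

08:00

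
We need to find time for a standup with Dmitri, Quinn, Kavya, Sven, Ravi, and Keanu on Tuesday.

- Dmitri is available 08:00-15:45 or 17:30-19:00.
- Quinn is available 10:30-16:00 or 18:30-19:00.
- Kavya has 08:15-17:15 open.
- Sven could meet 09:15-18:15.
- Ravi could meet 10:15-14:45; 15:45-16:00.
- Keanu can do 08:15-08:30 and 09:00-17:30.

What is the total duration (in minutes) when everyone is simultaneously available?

255

Dmitri ∩ Quinn: 10:30-15:45, 18:30-19:00.
Dmitri ∩ Quinn ∩ Kavya: 10:30-15:45.
Dmitri ∩ Quinn ∩ Kavya ∩ Sven: 10:30-15:45.
Dmitri ∩ Quinn ∩ Kavya ∩ Sven ∩ Ravi: 10:30-14:45.
Dmitri ∩ Quinn ∩ Kavya ∩ Sven ∩ Ravi ∩ Keanu: 10:30-14:45.
That's a single block of 255 minutes.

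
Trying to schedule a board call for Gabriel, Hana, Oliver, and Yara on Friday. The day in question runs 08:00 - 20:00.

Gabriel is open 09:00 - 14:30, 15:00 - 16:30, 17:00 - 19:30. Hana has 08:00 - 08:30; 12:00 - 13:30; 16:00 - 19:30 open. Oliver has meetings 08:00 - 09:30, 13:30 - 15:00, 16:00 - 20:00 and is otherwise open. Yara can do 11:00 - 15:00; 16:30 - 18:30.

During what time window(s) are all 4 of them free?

Gabriel free: 09:00-14:30, 15:00-16:30, 17:00-19:30.
Hana free: 08:00-08:30, 12:00-13:30, 16:00-19:30.
Oliver free: 09:30-13:30, 15:00-16:00 (invert busy blocks within the working day).
Yara free: 11:00-15:00, 16:30-18:30.
Gabriel ∩ Hana: 12:00-13:30, 16:00-16:30, 17:00-19:30.
Gabriel ∩ Hana ∩ Oliver: 12:00-13:30.
Gabriel ∩ Hana ∩ Oliver ∩ Yara: 12:00-13:30.

12:00-13:30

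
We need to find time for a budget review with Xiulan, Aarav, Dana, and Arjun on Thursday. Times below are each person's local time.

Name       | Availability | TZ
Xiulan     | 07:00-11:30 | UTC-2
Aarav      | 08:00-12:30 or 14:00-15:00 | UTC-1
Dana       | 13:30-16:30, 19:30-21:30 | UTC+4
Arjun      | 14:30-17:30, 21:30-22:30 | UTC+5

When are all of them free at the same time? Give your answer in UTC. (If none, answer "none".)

Xiulan in UTC: 09:00-13:30 (add 2h to convert from UTC-2).
Aarav in UTC: 09:00-13:30, 15:00-16:00 (add 1h to convert from UTC-1).
Dana in UTC: 09:30-12:30, 15:30-17:30 (subtract 4h to convert from UTC+4).
Arjun in UTC: 09:30-12:30, 16:30-17:30 (subtract 5h to convert from UTC+5).
Xiulan ∩ Aarav: 09:00-13:30.
Xiulan ∩ Aarav ∩ Dana: 09:30-12:30.
Xiulan ∩ Aarav ∩ Dana ∩ Arjun: 09:30-12:30.

09:30-12:30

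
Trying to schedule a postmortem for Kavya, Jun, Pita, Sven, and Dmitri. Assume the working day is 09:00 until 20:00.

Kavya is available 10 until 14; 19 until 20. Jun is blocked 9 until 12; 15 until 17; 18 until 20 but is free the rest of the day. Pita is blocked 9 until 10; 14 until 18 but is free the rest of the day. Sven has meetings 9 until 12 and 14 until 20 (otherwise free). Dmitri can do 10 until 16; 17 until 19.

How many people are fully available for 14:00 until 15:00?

Kavya free: 10:00-14:00, 19:00-20:00.
Jun free: 12:00-15:00, 17:00-18:00 (invert busy blocks within the working day).
Pita free: 10:00-14:00, 18:00-20:00 (invert busy blocks within the working day).
Sven free: 12:00-14:00 (invert busy blocks within the working day).
Dmitri free: 10:00-16:00, 17:00-19:00.
Jun and Dmitri can make the full 14:00-15:00 slot — that's 2.

2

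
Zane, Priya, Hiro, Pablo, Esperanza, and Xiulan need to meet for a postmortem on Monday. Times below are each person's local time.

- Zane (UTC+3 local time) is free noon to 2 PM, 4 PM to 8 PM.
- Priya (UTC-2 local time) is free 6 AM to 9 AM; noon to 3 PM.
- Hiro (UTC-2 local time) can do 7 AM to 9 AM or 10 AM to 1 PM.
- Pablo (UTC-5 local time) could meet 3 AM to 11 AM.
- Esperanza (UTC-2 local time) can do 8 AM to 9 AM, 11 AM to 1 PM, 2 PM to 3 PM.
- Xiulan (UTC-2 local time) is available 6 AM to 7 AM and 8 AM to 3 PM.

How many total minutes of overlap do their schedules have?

120

Zane in UTC: 09:00-11:00, 13:00-17:00 (subtract 3h to convert from UTC+3).
Priya in UTC: 08:00-11:00, 14:00-17:00 (add 2h to convert from UTC-2).
Hiro in UTC: 09:00-11:00, 12:00-15:00 (add 2h to convert from UTC-2).
Pablo in UTC: 08:00-16:00 (add 5h to convert from UTC-5).
Esperanza in UTC: 10:00-11:00, 13:00-15:00, 16:00-17:00 (add 2h to convert from UTC-2).
Xiulan in UTC: 08:00-09:00, 10:00-17:00 (add 2h to convert from UTC-2).
Zane ∩ Priya: 09:00-11:00, 14:00-17:00.
Zane ∩ Priya ∩ Hiro: 09:00-11:00, 14:00-15:00.
Zane ∩ Priya ∩ Hiro ∩ Pablo: 09:00-11:00, 14:00-15:00.
Zane ∩ Priya ∩ Hiro ∩ Pablo ∩ Esperanza: 10:00-11:00, 14:00-15:00.
Zane ∩ Priya ∩ Hiro ∩ Pablo ∩ Esperanza ∩ Xiulan: 10:00-11:00, 14:00-15:00.
Summing the common windows: 60 + 60 = 120 minutes.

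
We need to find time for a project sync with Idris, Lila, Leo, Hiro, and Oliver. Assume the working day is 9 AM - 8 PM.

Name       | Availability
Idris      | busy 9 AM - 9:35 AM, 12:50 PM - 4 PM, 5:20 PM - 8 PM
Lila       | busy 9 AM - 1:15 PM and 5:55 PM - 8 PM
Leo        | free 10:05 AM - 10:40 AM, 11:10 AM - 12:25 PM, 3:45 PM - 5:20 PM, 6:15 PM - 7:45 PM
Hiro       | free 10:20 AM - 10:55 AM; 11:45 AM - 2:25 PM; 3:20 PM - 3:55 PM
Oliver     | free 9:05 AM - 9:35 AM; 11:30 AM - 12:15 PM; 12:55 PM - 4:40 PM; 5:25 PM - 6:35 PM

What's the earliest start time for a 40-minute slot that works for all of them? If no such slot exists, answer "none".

none

Idris free: 09:35-12:50, 16:00-17:20 (invert busy blocks within the working day).
Lila free: 13:15-17:55 (invert busy blocks within the working day).
Leo free: 10:05-10:40, 11:10-12:25, 15:45-17:20, 18:15-19:45.
Hiro free: 10:20-10:55, 11:45-14:25, 15:20-15:55.
Oliver free: 09:05-09:35, 11:30-12:15, 12:55-16:40, 17:25-18:35.
Idris ∩ Lila: 16:00-17:20.
Idris ∩ Lila ∩ Leo: 16:00-17:20.
Idris ∩ Lila ∩ Leo ∩ Hiro: ∅.
Idris ∩ Lila ∩ Leo ∩ Hiro ∩ Oliver: ∅.
There is no time when everyone is free.
No common window is at least 40 minutes long.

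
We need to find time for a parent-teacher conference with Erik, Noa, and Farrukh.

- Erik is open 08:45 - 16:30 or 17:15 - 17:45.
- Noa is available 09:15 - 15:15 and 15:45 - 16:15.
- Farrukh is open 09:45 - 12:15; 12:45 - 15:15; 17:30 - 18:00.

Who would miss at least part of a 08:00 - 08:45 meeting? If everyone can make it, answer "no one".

Erik, Farrukh, Noa

Erik: not fully free for 08:00-08:45. Noa: not fully free for 08:00-08:45. Farrukh: not fully free for 08:00-08:45.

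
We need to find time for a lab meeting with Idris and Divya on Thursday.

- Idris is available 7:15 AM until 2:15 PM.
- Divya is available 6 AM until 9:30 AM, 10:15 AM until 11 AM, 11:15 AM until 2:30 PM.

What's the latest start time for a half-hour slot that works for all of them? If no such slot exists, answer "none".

13:45

Idris ∩ Divya: 07:15-09:30, 10:15-11:00, 11:15-14:15.
Those are the intersection windows.
The last common window of at least 30 minutes is 11:15-14:15; a 30-minute meeting can start as late as 13:45 and still end by 14:15.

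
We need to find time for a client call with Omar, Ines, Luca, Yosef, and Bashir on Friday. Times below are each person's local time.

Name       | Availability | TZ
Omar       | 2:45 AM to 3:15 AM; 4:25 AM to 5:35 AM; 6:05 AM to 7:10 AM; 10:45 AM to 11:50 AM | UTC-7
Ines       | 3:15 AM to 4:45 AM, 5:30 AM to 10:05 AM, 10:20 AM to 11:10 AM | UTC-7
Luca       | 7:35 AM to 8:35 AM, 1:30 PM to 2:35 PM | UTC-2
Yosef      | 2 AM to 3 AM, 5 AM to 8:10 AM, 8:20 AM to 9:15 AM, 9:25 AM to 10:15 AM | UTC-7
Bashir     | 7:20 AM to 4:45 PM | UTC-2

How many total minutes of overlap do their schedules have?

Omar in UTC: 09:45-10:15, 11:25-12:35, 13:05-14:10, 17:45-18:50 (add 7h to convert from UTC-7).
Ines in UTC: 10:15-11:45, 12:30-17:05, 17:20-18:10 (add 7h to convert from UTC-7).
Luca in UTC: 09:35-10:35, 15:30-16:35 (add 2h to convert from UTC-2).
Yosef in UTC: 09:00-10:00, 12:00-15:10, 15:20-16:15, 16:25-17:15 (add 7h to convert from UTC-7).
Bashir in UTC: 09:20-18:45 (add 2h to convert from UTC-2).
Omar ∩ Ines: 11:25-11:45, 12:30-12:35, 13:05-14:10, 17:45-18:10.
Omar ∩ Ines ∩ Luca: ∅.
Omar ∩ Ines ∩ Luca ∩ Yosef: ∅.
Omar ∩ Ines ∩ Luca ∩ Yosef ∩ Bashir: ∅.
There is no time when everyone is free.
There is no common window, so the total is 0 minutes.

0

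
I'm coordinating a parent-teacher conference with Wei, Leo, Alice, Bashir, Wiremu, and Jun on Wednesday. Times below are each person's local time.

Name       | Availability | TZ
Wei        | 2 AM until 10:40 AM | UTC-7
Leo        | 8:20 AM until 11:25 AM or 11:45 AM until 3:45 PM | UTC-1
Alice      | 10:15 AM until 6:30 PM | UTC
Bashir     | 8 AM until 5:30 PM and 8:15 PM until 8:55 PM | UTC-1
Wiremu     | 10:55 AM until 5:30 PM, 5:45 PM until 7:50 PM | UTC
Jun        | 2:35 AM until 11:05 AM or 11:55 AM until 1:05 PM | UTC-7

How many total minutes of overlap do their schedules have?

Wei in UTC: 09:00-17:40 (add 7h to convert from UTC-7).
Leo in UTC: 09:20-12:25, 12:45-16:45 (add 1h to convert from UTC-1).
Alice in UTC: 10:15-18:30.
Bashir in UTC: 09:00-18:30, 21:15-21:55 (add 1h to convert from UTC-1).
Wiremu in UTC: 10:55-17:30, 17:45-19:50.
Jun in UTC: 09:35-18:05, 18:55-20:05 (add 7h to convert from UTC-7).
Wei ∩ Leo: 09:20-12:25, 12:45-16:45.
Wei ∩ Leo ∩ Alice: 10:15-12:25, 12:45-16:45.
Wei ∩ Leo ∩ Alice ∩ Bashir: 10:15-12:25, 12:45-16:45.
Wei ∩ Leo ∩ Alice ∩ Bashir ∩ Wiremu: 10:55-12:25, 12:45-16:45.
Wei ∩ Leo ∩ Alice ∩ Bashir ∩ Wiremu ∩ Jun: 10:55-12:25, 12:45-16:45.
Summing the common windows: 90 + 240 = 330 minutes.

330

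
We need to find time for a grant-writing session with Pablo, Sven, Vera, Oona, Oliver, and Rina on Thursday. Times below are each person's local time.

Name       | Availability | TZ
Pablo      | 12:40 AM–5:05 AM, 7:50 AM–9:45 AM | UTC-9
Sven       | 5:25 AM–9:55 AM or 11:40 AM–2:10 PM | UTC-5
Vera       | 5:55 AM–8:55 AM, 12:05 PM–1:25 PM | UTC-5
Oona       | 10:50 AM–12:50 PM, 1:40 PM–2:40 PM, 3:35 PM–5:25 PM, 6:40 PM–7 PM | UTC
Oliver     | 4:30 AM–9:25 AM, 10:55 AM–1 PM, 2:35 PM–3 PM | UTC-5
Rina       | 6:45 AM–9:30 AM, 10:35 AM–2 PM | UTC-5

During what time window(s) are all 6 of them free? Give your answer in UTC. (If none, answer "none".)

Pablo in UTC: 09:40-14:05, 16:50-18:45 (add 9h to convert from UTC-9).
Sven in UTC: 10:25-14:55, 16:40-19:10 (add 5h to convert from UTC-5).
Vera in UTC: 10:55-13:55, 17:05-18:25 (add 5h to convert from UTC-5).
Oona in UTC: 10:50-12:50, 13:40-14:40, 15:35-17:25, 18:40-19:00.
Oliver in UTC: 09:30-14:25, 15:55-18:00, 19:35-20:00 (add 5h to convert from UTC-5).
Rina in UTC: 11:45-14:30, 15:35-19:00 (add 5h to convert from UTC-5).
Pablo ∩ Sven: 10:25-14:05, 16:50-18:45.
Pablo ∩ Sven ∩ Vera: 10:55-13:55, 17:05-18:25.
Pablo ∩ Sven ∩ Vera ∩ Oona: 10:55-12:50, 13:40-13:55, 17:05-17:25.
Pablo ∩ Sven ∩ Vera ∩ Oona ∩ Oliver: 10:55-12:50, 13:40-13:55, 17:05-17:25.
Pablo ∩ Sven ∩ Vera ∩ Oona ∩ Oliver ∩ Rina: 11:45-12:50, 13:40-13:55, 17:05-17:25.
So the common availability across everyone is 11:45-12:50, 13:40-13:55, 17:05-17:25.

11:45-12:50, 13:40-13:55, 17:05-17:25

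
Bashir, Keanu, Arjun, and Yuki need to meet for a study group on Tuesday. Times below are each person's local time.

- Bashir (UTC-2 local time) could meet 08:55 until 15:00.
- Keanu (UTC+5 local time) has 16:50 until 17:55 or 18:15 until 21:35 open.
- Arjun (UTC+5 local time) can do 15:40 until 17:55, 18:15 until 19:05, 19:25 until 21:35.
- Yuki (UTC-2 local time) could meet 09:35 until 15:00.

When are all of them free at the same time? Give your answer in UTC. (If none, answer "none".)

11:50-12:55, 13:15-14:05, 14:25-16:35

Bashir in UTC: 10:55-17:00 (add 2h to convert from UTC-2).
Keanu in UTC: 11:50-12:55, 13:15-16:35 (subtract 5h to convert from UTC+5).
Arjun in UTC: 10:40-12:55, 13:15-14:05, 14:25-16:35 (subtract 5h to convert from UTC+5).
Yuki in UTC: 11:35-17:00 (add 2h to convert from UTC-2).
Bashir ∩ Keanu: 11:50-12:55, 13:15-16:35.
Bashir ∩ Keanu ∩ Arjun: 11:50-12:55, 13:15-14:05, 14:25-16:35.
Bashir ∩ Keanu ∩ Arjun ∩ Yuki: 11:50-12:55, 13:15-14:05, 14:25-16:35.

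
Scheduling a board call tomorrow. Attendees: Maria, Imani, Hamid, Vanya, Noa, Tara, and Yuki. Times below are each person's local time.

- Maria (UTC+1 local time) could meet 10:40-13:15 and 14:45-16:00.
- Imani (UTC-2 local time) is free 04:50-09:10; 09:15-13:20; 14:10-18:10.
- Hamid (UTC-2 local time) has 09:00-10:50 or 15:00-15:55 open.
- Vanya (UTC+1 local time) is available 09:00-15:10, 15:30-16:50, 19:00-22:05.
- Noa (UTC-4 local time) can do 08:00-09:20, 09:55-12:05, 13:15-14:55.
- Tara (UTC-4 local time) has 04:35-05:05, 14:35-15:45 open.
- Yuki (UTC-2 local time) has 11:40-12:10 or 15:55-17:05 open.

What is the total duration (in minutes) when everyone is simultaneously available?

0

Maria in UTC: 09:40-12:15, 13:45-15:00 (subtract 1h to convert from UTC+1).
Imani in UTC: 06:50-11:10, 11:15-15:20, 16:10-20:10 (add 2h to convert from UTC-2).
Hamid in UTC: 11:00-12:50, 17:00-17:55 (add 2h to convert from UTC-2).
Vanya in UTC: 08:00-14:10, 14:30-15:50, 18:00-21:05 (subtract 1h to convert from UTC+1).
Noa in UTC: 12:00-13:20, 13:55-16:05, 17:15-18:55 (add 4h to convert from UTC-4).
Tara in UTC: 08:35-09:05, 18:35-19:45 (add 4h to convert from UTC-4).
Yuki in UTC: 13:40-14:10, 17:55-19:05 (add 2h to convert from UTC-2).
Maria ∩ Imani: 09:40-11:10, 11:15-12:15, 13:45-15:00.
Maria ∩ Imani ∩ Hamid: 11:00-11:10, 11:15-12:15.
Maria ∩ Imani ∩ Hamid ∩ Vanya: 11:00-11:10, 11:15-12:15.
Maria ∩ Imani ∩ Hamid ∩ Vanya ∩ Noa: 12:00-12:15.
Maria ∩ Imani ∩ Hamid ∩ Vanya ∩ Noa ∩ Tara: ∅.
Maria ∩ Imani ∩ Hamid ∩ Vanya ∩ Noa ∩ Tara ∩ Yuki: ∅.
There is no time when everyone is free.
There is no common window, so the total is 0 minutes.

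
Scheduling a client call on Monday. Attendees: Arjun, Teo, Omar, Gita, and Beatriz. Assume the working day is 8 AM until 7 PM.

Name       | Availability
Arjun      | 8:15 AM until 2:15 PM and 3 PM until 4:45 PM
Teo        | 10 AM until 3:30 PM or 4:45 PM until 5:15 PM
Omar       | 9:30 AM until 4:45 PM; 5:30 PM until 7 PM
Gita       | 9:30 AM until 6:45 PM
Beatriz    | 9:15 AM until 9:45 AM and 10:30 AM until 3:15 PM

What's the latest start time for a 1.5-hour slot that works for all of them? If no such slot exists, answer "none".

12:45

Arjun ∩ Teo: 10:00-14:15, 15:00-15:30.
Arjun ∩ Teo ∩ Omar: 10:00-14:15, 15:00-15:30.
Arjun ∩ Teo ∩ Omar ∩ Gita: 10:00-14:15, 15:00-15:30.
Arjun ∩ Teo ∩ Omar ∩ Gita ∩ Beatriz: 10:30-14:15, 15:00-15:15.
Those are the intersection windows.
The last common window of at least 90 minutes is 10:30-14:15; a 90-minute meeting can start as late as 12:45 and still end by 14:15.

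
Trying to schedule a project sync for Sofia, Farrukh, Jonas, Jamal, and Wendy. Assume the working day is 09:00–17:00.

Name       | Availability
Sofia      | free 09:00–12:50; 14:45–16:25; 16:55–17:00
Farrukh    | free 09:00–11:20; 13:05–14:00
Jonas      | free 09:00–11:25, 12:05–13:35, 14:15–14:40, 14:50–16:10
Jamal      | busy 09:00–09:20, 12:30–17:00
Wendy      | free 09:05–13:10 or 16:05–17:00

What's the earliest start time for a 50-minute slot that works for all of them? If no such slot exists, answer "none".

Sofia free: 09:00-12:50, 14:45-16:25, 16:55-17:00.
Farrukh free: 09:00-11:20, 13:05-14:00.
Jonas free: 09:00-11:25, 12:05-13:35, 14:15-14:40, 14:50-16:10.
Jamal free: 09:20-12:30 (invert busy blocks within the working day).
Wendy free: 09:05-13:10, 16:05-17:00.
Sofia ∩ Farrukh: 09:00-11:20.
Sofia ∩ Farrukh ∩ Jonas: 09:00-11:20.
Sofia ∩ Farrukh ∩ Jonas ∩ Jamal: 09:20-11:20.
Sofia ∩ Farrukh ∩ Jonas ∩ Jamal ∩ Wendy: 09:20-11:20.
The first common window of at least 50 minutes is 09:20-11:20, so the earliest start is 09:20.

09:20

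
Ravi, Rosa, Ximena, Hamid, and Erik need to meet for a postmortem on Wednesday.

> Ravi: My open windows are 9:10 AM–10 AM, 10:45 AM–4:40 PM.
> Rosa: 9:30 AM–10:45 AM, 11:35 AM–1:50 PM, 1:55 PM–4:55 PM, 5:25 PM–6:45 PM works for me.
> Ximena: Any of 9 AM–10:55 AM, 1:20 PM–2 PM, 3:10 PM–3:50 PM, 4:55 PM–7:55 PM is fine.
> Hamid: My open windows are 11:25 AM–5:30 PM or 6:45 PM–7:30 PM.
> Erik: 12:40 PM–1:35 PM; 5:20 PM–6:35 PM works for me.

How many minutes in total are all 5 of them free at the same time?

15

Ravi ∩ Rosa: 09:30-10:00, 11:35-13:50, 13:55-16:40.
Ravi ∩ Rosa ∩ Ximena: 09:30-10:00, 13:20-13:50, 13:55-14:00, 15:10-15:50.
Ravi ∩ Rosa ∩ Ximena ∩ Hamid: 13:20-13:50, 13:55-14:00, 15:10-15:50.
Ravi ∩ Rosa ∩ Ximena ∩ Hamid ∩ Erik: 13:20-13:35.
So the common availability across everyone is 13:20-13:35.
That's a single block of 15 minutes.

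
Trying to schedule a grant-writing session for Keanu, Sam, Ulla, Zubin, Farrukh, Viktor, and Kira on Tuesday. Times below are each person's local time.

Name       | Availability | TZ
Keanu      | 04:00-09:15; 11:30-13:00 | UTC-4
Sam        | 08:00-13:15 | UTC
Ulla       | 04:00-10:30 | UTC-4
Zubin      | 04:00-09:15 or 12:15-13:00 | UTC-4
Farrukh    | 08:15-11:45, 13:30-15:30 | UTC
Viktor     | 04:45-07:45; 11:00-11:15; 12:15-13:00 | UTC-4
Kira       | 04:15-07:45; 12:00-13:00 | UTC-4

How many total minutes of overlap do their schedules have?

Keanu in UTC: 08:00-13:15, 15:30-17:00 (add 4h to convert from UTC-4).
Sam in UTC: 08:00-13:15.
Ulla in UTC: 08:00-14:30 (add 4h to convert from UTC-4).
Zubin in UTC: 08:00-13:15, 16:15-17:00 (add 4h to convert from UTC-4).
Farrukh in UTC: 08:15-11:45, 13:30-15:30.
Viktor in UTC: 08:45-11:45, 15:00-15:15, 16:15-17:00 (add 4h to convert from UTC-4).
Kira in UTC: 08:15-11:45, 16:00-17:00 (add 4h to convert from UTC-4).
Keanu ∩ Sam: 08:00-13:15.
Keanu ∩ Sam ∩ Ulla: 08:00-13:15.
Keanu ∩ Sam ∩ Ulla ∩ Zubin: 08:00-13:15.
Keanu ∩ Sam ∩ Ulla ∩ Zubin ∩ Farrukh: 08:15-11:45.
Keanu ∩ Sam ∩ Ulla ∩ Zubin ∩ Farrukh ∩ Viktor: 08:45-11:45.
Keanu ∩ Sam ∩ Ulla ∩ Zubin ∩ Farrukh ∩ Viktor ∩ Kira: 08:45-11:45.
Those are the intersection windows.
That's a single block of 180 minutes.

180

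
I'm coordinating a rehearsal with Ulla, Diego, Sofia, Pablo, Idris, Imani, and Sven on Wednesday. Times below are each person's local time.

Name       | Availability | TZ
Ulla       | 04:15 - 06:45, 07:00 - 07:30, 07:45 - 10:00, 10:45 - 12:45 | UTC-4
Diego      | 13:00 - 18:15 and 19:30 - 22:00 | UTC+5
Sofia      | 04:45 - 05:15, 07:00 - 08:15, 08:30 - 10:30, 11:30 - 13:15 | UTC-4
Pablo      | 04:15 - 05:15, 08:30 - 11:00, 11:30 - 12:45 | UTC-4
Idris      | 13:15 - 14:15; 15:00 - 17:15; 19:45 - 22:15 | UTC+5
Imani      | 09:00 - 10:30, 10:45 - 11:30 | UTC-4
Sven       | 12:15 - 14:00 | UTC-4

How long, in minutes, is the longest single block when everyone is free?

0

Ulla in UTC: 08:15-10:45, 11:00-11:30, 11:45-14:00, 14:45-16:45 (add 4h to convert from UTC-4).
Diego in UTC: 08:00-13:15, 14:30-17:00 (subtract 5h to convert from UTC+5).
Sofia in UTC: 08:45-09:15, 11:00-12:15, 12:30-14:30, 15:30-17:15 (add 4h to convert from UTC-4).
Pablo in UTC: 08:15-09:15, 12:30-15:00, 15:30-16:45 (add 4h to convert from UTC-4).
Idris in UTC: 08:15-09:15, 10:00-12:15, 14:45-17:15 (subtract 5h to convert from UTC+5).
Imani in UTC: 13:00-14:30, 14:45-15:30 (add 4h to convert from UTC-4).
Sven in UTC: 16:15-18:00 (add 4h to convert from UTC-4).
Ulla ∩ Diego: 08:15-10:45, 11:00-11:30, 11:45-13:15, 14:45-16:45.
Ulla ∩ Diego ∩ Sofia: 08:45-09:15, 11:00-11:30, 11:45-12:15, 12:30-13:15, 15:30-16:45.
Ulla ∩ Diego ∩ Sofia ∩ Pablo: 08:45-09:15, 12:30-13:15, 15:30-16:45.
Ulla ∩ Diego ∩ Sofia ∩ Pablo ∩ Idris: 08:45-09:15, 15:30-16:45.
Ulla ∩ Diego ∩ Sofia ∩ Pablo ∩ Idris ∩ Imani: ∅.
Ulla ∩ Diego ∩ Sofia ∩ Pablo ∩ Idris ∩ Imani ∩ Sven: ∅.
There is no time when everyone is free.
No common window exists, so the longest block is 0 minutes.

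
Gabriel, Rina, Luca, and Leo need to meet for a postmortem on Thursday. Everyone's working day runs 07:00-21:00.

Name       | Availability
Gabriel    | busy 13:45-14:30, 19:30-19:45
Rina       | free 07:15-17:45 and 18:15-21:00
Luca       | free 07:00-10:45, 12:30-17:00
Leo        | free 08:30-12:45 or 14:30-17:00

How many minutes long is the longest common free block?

150

Gabriel free: 07:00-13:45, 14:30-19:30, 19:45-21:00 (invert busy blocks within the working day).
Rina free: 07:15-17:45, 18:15-21:00.
Luca free: 07:00-10:45, 12:30-17:00.
Leo free: 08:30-12:45, 14:30-17:00.
Gabriel ∩ Rina: 07:15-13:45, 14:30-17:45, 18:15-19:30, 19:45-21:00.
Gabriel ∩ Rina ∩ Luca: 07:15-10:45, 12:30-13:45, 14:30-17:00.
Gabriel ∩ Rina ∩ Luca ∩ Leo: 08:30-10:45, 12:30-12:45, 14:30-17:00.
The longest is 14:30-17:00 at 150 minutes.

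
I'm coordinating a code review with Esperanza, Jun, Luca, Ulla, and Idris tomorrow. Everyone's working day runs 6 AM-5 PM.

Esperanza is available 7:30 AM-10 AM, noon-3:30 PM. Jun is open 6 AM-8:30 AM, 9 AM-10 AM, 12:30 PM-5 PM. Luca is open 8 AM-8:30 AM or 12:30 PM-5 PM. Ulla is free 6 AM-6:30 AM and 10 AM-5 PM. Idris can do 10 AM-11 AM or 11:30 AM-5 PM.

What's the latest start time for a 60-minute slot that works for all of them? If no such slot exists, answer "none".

14:30

Esperanza ∩ Jun: 07:30-08:30, 09:00-10:00, 12:30-15:30.
Esperanza ∩ Jun ∩ Luca: 08:00-08:30, 12:30-15:30.
Esperanza ∩ Jun ∩ Luca ∩ Ulla: 12:30-15:30.
Esperanza ∩ Jun ∩ Luca ∩ Ulla ∩ Idris: 12:30-15:30.
The last common window of at least 60 minutes is 12:30-15:30; a 60-minute meeting can start as late as 14:30 and still end by 15:30.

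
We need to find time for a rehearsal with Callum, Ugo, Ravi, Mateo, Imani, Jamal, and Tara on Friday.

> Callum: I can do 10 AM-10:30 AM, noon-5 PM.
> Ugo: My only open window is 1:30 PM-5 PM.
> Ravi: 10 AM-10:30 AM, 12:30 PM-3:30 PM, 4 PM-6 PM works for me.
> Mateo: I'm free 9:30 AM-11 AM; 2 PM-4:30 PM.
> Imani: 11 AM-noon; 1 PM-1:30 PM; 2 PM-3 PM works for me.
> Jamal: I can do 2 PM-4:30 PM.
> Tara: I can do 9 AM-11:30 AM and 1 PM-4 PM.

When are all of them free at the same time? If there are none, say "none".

14:00-15:00

Callum ∩ Ugo: 13:30-17:00.
Callum ∩ Ugo ∩ Ravi: 13:30-15:30, 16:00-17:00.
Callum ∩ Ugo ∩ Ravi ∩ Mateo: 14:00-15:30, 16:00-16:30.
Callum ∩ Ugo ∩ Ravi ∩ Mateo ∩ Imani: 14:00-15:00.
Callum ∩ Ugo ∩ Ravi ∩ Mateo ∩ Imani ∩ Jamal: 14:00-15:00.
Callum ∩ Ugo ∩ Ravi ∩ Mateo ∩ Imani ∩ Jamal ∩ Tara: 14:00-15:00.
So the common availability across everyone is 14:00-15:00.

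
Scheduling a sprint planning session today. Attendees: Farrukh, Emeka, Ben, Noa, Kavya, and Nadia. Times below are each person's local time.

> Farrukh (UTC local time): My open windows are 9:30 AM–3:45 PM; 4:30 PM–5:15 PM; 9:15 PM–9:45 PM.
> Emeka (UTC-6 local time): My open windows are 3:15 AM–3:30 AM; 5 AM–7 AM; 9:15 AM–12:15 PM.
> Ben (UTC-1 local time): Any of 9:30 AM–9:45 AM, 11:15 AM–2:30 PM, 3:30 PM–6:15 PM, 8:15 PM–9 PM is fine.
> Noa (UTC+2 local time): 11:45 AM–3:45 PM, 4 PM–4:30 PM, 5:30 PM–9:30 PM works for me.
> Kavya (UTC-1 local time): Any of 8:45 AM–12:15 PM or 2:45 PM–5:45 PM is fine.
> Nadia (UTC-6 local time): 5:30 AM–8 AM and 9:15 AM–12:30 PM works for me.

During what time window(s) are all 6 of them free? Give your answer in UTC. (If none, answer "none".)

Farrukh in UTC: 09:30-15:45, 16:30-17:15, 21:15-21:45.
Emeka in UTC: 09:15-09:30, 11:00-13:00, 15:15-18:15 (add 6h to convert from UTC-6).
Ben in UTC: 10:30-10:45, 12:15-15:30, 16:30-19:15, 21:15-22:00 (add 1h to convert from UTC-1).
Noa in UTC: 09:45-13:45, 14:00-14:30, 15:30-19:30 (subtract 2h to convert from UTC+2).
Kavya in UTC: 09:45-13:15, 15:45-18:45 (add 1h to convert from UTC-1).
Nadia in UTC: 11:30-14:00, 15:15-18:30 (add 6h to convert from UTC-6).
Farrukh ∩ Emeka: 11:00-13:00, 15:15-15:45, 16:30-17:15.
Farrukh ∩ Emeka ∩ Ben: 12:15-13:00, 15:15-15:30, 16:30-17:15.
Farrukh ∩ Emeka ∩ Ben ∩ Noa: 12:15-13:00, 16:30-17:15.
Farrukh ∩ Emeka ∩ Ben ∩ Noa ∩ Kavya: 12:15-13:00, 16:30-17:15.
Farrukh ∩ Emeka ∩ Ben ∩ Noa ∩ Kavya ∩ Nadia: 12:15-13:00, 16:30-17:15.

12:15-13:00, 16:30-17:15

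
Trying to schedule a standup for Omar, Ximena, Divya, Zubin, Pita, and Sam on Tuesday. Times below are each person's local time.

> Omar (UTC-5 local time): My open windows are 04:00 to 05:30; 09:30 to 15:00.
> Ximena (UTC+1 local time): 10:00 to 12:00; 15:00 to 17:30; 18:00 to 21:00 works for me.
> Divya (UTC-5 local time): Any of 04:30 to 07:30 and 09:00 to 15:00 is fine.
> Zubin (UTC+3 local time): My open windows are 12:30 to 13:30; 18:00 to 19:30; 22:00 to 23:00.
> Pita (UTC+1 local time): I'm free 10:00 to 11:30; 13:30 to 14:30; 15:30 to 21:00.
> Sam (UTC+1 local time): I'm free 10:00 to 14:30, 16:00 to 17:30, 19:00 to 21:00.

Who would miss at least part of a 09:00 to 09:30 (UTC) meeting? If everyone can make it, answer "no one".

Divya, Zubin

Omar in UTC: 09:00-10:30, 14:30-20:00 (add 5h to convert from UTC-5).
Ximena in UTC: 09:00-11:00, 14:00-16:30, 17:00-20:00 (subtract 1h to convert from UTC+1).
Divya in UTC: 09:30-12:30, 14:00-20:00 (add 5h to convert from UTC-5).
Zubin in UTC: 09:30-10:30, 15:00-16:30, 19:00-20:00 (subtract 3h to convert from UTC+3).
Pita in UTC: 09:00-10:30, 12:30-13:30, 14:30-20:00 (subtract 1h to convert from UTC+1).
Sam in UTC: 09:00-13:30, 15:00-16:30, 18:00-20:00 (subtract 1h to convert from UTC+1).
Omar: free for 09:00-09:30. Ximena: free for 09:00-09:30. Divya: not fully free for 09:00-09:30. Zubin: not fully free for 09:00-09:30. Pita: free for 09:00-09:30. Sam: free for 09:00-09:30.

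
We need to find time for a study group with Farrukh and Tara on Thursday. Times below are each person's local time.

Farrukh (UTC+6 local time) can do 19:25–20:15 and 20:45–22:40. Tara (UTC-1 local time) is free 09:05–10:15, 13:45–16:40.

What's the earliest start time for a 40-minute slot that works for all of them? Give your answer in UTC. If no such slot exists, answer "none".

Farrukh in UTC: 13:25-14:15, 14:45-16:40 (subtract 6h to convert from UTC+6).
Tara in UTC: 10:05-11:15, 14:45-17:40 (add 1h to convert from UTC-1).
Farrukh ∩ Tara: 14:45-16:40.
The first common window of at least 40 minutes is 14:45-16:40, so the earliest start is 14:45.

14:45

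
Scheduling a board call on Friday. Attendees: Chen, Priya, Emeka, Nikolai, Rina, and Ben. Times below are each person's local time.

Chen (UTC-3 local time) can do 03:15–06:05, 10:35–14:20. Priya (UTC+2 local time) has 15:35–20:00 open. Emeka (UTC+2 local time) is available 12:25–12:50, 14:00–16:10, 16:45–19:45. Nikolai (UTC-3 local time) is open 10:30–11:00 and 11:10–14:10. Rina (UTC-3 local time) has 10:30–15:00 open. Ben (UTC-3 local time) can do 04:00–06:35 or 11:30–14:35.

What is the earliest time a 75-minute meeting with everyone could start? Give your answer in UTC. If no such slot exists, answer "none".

14:45

Chen in UTC: 06:15-09:05, 13:35-17:20 (add 3h to convert from UTC-3).
Priya in UTC: 13:35-18:00 (subtract 2h to convert from UTC+2).
Emeka in UTC: 10:25-10:50, 12:00-14:10, 14:45-17:45 (subtract 2h to convert from UTC+2).
Nikolai in UTC: 13:30-14:00, 14:10-17:10 (add 3h to convert from UTC-3).
Rina in UTC: 13:30-18:00 (add 3h to convert from UTC-3).
Ben in UTC: 07:00-09:35, 14:30-17:35 (add 3h to convert from UTC-3).
Chen ∩ Priya: 13:35-17:20.
Chen ∩ Priya ∩ Emeka: 13:35-14:10, 14:45-17:20.
Chen ∩ Priya ∩ Emeka ∩ Nikolai: 13:35-14:00, 14:45-17:10.
Chen ∩ Priya ∩ Emeka ∩ Nikolai ∩ Rina: 13:35-14:00, 14:45-17:10.
Chen ∩ Priya ∩ Emeka ∩ Nikolai ∩ Rina ∩ Ben: 14:45-17:10.
Those are the intersection windows.
The first common window of at least 75 minutes is 14:45-17:10, so the earliest start is 14:45.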